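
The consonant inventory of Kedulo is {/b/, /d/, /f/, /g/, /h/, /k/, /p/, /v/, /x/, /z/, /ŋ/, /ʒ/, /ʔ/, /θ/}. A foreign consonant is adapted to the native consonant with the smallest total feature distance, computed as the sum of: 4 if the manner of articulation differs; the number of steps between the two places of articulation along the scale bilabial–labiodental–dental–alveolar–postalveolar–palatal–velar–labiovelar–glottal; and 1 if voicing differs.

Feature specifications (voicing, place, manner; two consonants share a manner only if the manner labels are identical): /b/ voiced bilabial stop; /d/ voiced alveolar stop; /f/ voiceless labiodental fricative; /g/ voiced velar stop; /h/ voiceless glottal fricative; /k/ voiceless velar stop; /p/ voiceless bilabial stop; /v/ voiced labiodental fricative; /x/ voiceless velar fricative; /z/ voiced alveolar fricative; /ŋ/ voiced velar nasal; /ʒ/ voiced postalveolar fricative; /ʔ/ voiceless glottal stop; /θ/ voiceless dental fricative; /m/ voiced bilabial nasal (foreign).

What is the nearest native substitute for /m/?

/b/ is closest: manner differs (nasal→stop, +4), place distance 0 (bilabial→bilabial), same voicing; total 4. Next closest is /p/ at distance 5.

b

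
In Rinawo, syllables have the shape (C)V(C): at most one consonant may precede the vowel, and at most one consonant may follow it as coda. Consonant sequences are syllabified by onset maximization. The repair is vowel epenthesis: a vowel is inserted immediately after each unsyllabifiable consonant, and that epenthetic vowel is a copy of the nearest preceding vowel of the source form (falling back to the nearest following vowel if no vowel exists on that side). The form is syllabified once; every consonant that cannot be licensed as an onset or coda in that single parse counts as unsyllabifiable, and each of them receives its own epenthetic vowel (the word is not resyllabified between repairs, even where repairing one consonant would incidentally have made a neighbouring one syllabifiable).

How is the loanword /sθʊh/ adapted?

sʊθʊh

The consonants /s/ cannot be parsed into a legal (C)V(C) syllable (at most one coda consonant is licensed; onsets are limited to one consonant).
Inserting the epenthetic vowel yields /s/ → /sʊ/.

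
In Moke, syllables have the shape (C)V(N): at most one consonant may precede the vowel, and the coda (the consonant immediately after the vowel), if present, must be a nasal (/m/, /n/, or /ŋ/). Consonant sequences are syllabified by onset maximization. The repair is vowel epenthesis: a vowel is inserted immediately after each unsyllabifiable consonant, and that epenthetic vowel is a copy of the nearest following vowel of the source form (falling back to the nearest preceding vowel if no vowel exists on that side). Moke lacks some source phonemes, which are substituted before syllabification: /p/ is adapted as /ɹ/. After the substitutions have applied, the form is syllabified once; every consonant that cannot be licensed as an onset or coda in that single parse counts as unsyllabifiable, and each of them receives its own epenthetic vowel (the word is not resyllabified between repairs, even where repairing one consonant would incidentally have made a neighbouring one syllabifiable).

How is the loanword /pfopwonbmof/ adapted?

Substitution: /p/ → /ɹ/, giving /ɹfoɹwonbmof/.
Syllabifying with onset maximization leaves /ɹ/, /ɹ/, /b/, /f/ stranded (only a nasal (/m/, /n/, or /ŋ/) is licensed in coda position; onsets are limited to one consonant).
Epenthesis after each stranded consonant: /ɹ/ → /ɹo/, /ɹ/ → /ɹo/, /b/ → /bo/, /f/ → /fo/.

ɹofoɹowonbomofo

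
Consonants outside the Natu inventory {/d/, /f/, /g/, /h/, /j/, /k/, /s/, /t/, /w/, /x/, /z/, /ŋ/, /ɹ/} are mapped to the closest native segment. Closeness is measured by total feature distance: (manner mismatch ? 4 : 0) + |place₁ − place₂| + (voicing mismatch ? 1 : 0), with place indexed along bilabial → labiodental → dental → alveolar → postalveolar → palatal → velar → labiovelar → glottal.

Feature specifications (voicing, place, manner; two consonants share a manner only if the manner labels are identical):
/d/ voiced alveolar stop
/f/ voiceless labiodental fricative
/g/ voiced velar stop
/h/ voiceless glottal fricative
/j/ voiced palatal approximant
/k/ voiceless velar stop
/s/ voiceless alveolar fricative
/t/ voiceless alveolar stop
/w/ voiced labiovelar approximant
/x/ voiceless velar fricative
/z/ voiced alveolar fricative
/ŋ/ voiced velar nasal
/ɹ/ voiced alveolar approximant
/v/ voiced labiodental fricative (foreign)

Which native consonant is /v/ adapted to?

/f/ is closest: same manner (fricative), place distance 0 (labiodental→labiodental), voicing differs (+1); total 1. Next closest is /z/ at distance 2.

f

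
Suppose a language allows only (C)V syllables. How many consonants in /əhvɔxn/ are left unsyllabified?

3

Under (C)V, the unsyllabifiable consonants are /h/, /x/, /n/ (no codas are permitted; onsets are limited to one consonant).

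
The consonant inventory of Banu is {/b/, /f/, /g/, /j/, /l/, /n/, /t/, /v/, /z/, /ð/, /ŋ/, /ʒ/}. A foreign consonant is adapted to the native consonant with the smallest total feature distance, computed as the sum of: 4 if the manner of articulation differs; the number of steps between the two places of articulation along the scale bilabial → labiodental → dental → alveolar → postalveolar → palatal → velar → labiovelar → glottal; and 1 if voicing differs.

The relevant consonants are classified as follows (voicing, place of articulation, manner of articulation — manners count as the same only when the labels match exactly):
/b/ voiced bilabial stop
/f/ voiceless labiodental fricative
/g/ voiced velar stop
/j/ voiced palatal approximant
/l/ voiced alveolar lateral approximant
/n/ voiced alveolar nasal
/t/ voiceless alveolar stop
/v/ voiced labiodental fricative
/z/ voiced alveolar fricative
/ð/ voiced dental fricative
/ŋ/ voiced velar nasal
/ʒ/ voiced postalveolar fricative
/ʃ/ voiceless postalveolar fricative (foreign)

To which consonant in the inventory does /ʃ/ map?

/ʒ/ is closest: same manner (fricative), place distance 0 (postalveolar→postalveolar), voicing differs (+1); total 1. Next closest is /z/ at distance 2.

ʒ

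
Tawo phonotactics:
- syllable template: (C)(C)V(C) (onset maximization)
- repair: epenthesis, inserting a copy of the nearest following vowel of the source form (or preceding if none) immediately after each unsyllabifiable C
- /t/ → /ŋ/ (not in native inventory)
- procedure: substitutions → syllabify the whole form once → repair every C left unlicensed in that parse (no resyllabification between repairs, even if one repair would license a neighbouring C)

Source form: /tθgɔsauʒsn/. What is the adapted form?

Substitution: /t/ → /ŋ/, giving /ŋθgɔsauʒsn/.
The consonants /ŋ/, /s/, /n/ cannot be parsed into a legal (C)(C)V(C) syllable (at most one coda consonant is licensed; onsets may contain at most 2 consonants).
Inserting the epenthetic vowel yields /ŋ/ → /ŋɔ/, /s/ → /su/, /n/ → /nu/.

ŋɔθgɔsauʒsunu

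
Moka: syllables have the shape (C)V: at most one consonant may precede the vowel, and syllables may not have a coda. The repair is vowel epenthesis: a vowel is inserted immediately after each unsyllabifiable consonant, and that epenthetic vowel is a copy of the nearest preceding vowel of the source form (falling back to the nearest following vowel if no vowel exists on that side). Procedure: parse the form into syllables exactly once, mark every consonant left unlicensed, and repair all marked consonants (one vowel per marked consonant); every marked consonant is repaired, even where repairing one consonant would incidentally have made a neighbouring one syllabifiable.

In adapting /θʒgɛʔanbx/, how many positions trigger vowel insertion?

The unsyllabifiable consonants are /θ/, /ʒ/, /n/, /b/, /x/; each receives one epenthetic vowel.

5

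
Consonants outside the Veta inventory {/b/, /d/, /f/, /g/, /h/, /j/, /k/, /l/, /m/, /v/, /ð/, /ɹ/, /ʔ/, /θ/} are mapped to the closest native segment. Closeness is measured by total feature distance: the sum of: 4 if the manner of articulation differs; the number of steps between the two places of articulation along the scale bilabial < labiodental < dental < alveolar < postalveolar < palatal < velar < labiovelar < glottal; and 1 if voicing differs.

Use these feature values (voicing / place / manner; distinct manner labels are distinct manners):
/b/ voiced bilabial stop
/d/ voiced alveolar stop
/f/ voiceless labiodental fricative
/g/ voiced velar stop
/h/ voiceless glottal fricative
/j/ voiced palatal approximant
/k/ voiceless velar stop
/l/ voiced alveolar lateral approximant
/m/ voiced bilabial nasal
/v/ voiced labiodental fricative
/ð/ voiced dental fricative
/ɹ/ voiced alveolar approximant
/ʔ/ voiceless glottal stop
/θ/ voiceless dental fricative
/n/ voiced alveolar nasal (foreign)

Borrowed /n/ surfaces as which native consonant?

/m/ is closest: same manner (nasal), place distance 3 (alveolar→bilabial), same voicing; total 3. Next closest is /d/ at distance 4.

m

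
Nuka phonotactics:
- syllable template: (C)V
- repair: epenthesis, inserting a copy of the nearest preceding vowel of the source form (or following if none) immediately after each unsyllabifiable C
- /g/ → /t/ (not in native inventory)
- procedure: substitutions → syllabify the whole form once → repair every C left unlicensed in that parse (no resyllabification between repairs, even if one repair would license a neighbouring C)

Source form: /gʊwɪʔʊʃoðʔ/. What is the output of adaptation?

tʊwɪʔʊʃoðoʔo

Substitution: /g/ → /t/, giving /tʊwɪʔʊʃoðʔ/.
The consonants /ð/, /ʔ/ cannot be parsed into a legal (C)V syllable (no codas are permitted; onsets are limited to one consonant).
Inserting the epenthetic vowel yields /ð/ → /ðo/, /ʔ/ → /ʔo/.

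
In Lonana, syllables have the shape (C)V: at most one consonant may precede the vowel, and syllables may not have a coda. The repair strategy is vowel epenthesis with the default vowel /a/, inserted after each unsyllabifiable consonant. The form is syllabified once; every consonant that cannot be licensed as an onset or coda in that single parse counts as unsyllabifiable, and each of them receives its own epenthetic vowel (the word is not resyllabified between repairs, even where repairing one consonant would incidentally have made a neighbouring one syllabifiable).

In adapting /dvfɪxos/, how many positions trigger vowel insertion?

The unsyllabifiable consonants are /d/, /v/, /s/; each receives one epenthetic vowel.

3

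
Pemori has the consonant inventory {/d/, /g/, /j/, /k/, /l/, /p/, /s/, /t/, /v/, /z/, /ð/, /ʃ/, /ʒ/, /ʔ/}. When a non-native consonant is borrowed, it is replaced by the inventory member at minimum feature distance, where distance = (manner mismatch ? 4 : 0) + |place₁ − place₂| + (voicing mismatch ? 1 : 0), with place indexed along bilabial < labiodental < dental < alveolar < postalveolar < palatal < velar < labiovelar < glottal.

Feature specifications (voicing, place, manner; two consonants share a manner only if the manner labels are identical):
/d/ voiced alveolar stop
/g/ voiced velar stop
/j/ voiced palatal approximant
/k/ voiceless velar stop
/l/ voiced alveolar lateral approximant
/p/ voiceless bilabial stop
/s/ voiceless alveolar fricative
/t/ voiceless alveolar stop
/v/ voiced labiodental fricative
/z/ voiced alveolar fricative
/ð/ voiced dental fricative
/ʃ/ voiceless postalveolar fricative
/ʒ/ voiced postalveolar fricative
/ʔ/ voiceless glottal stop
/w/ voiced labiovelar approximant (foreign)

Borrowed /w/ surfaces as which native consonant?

j

/j/ is closest: same manner (approximant), place distance 2 (labiovelar→palatal), same voicing; total 2. Next closest is /g/ at distance 5.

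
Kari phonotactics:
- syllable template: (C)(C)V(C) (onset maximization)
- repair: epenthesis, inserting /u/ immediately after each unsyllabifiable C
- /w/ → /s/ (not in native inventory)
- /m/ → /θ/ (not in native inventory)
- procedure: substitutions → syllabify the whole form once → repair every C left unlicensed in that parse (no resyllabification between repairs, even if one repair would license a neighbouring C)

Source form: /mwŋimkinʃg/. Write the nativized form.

Substitution: /m/ → /θ/, /w/ → /s/, giving /θsŋiθkinʃg/.
Syllabifying with onset maximization leaves /θ/, /ʃ/, /g/ stranded (at most one coda consonant is licensed; onsets may contain at most 2 consonants).
Inserting the epenthetic vowel yields /θ/ → /θu/, /ʃ/ → /ʃu/, /g/ → /gu/.

θusŋiθkinʃugu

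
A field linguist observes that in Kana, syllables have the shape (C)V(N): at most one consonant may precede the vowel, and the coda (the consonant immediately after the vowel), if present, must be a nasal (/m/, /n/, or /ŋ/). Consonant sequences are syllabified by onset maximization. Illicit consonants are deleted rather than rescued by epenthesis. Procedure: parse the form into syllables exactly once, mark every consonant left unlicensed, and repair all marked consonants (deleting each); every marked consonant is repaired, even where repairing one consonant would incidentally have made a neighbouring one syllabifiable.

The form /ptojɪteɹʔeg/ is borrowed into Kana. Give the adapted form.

Under (C)V(N), the unsyllabifiable consonants are /p/, /ɹ/, /g/ (only a nasal (/m/, /n/, or /ŋ/) is licensed in coda position; onsets are limited to one consonant).
Deletion applies to /p/, /ɹ/, /g/.

tojɪteʔe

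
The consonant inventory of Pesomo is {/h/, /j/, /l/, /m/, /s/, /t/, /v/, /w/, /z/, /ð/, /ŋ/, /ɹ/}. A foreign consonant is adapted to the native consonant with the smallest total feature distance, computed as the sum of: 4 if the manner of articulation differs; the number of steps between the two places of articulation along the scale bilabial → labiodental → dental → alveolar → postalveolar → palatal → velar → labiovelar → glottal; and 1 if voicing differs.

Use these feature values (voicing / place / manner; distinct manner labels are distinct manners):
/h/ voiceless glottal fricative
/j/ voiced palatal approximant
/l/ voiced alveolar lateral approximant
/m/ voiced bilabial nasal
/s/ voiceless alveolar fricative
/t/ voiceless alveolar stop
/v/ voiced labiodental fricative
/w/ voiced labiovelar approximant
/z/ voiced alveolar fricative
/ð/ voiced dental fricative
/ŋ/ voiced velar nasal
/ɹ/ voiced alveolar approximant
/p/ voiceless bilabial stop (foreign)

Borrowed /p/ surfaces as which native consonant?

t

/t/ is closest: same manner (stop), place distance 3 (bilabial→alveolar), same voicing; total 3. Next closest is /m/ at distance 5.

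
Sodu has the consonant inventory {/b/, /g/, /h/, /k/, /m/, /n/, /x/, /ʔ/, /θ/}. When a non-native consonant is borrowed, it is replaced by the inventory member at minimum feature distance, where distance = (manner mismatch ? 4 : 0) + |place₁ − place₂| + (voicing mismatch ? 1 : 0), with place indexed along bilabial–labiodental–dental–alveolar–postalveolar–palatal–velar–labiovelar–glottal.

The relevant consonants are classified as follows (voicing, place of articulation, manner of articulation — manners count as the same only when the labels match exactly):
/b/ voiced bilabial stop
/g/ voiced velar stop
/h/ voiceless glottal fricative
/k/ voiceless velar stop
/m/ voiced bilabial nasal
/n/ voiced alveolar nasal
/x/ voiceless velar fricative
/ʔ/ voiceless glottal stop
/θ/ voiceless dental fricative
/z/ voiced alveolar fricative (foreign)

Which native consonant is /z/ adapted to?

/θ/ is closest: same manner (fricative), place distance 1 (alveolar→dental), voicing differs (+1); total 2. Next closest is /n/ at distance 4.

θ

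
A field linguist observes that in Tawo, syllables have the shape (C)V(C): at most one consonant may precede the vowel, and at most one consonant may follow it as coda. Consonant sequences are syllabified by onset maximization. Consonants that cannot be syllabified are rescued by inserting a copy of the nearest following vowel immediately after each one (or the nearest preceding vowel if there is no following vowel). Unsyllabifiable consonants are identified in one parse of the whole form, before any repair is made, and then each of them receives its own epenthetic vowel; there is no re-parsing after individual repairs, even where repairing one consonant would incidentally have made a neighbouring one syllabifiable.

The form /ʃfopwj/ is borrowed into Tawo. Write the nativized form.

ʃofopwojo

The consonants /ʃ/, /w/, /j/ cannot be parsed into a legal (C)V(C) syllable (at most one coda consonant is licensed; onsets are limited to one consonant).
Each unlicensed consonant becomes the onset of a new syllable: /ʃ/ → /ʃo/, /w/ → /wo/, /j/ → /jo/.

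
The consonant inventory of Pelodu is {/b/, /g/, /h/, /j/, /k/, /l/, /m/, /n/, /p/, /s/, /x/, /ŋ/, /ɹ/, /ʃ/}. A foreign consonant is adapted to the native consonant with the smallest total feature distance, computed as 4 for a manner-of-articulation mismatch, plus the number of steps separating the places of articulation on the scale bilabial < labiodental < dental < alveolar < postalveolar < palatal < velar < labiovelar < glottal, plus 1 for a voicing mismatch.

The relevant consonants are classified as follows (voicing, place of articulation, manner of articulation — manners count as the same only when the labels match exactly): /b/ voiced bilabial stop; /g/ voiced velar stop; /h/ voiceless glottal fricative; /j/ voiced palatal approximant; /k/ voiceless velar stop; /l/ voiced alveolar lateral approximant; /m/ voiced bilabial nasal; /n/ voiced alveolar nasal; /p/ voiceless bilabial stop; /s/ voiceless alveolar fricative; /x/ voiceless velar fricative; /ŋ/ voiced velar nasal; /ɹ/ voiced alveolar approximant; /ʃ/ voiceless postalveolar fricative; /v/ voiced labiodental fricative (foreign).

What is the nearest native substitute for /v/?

/s/ is closest: same manner (fricative), place distance 2 (labiodental→alveolar), voicing differs (+1); total 3. Next closest is /ʃ/ at distance 4.

s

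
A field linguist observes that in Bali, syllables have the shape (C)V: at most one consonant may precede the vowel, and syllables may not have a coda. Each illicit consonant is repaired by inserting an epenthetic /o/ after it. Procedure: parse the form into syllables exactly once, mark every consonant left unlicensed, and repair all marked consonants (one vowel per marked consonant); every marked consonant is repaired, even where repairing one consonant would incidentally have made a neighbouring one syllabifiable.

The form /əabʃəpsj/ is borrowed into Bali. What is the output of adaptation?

əaboʃəposojo

Syllabifying with onset maximization leaves /b/, /p/, /s/, /j/ stranded (no codas are permitted; onsets are limited to one consonant).
Each unlicensed consonant becomes the onset of a new syllable: /b/ → /bo/, /p/ → /po/, /s/ → /so/, /j/ → /jo/.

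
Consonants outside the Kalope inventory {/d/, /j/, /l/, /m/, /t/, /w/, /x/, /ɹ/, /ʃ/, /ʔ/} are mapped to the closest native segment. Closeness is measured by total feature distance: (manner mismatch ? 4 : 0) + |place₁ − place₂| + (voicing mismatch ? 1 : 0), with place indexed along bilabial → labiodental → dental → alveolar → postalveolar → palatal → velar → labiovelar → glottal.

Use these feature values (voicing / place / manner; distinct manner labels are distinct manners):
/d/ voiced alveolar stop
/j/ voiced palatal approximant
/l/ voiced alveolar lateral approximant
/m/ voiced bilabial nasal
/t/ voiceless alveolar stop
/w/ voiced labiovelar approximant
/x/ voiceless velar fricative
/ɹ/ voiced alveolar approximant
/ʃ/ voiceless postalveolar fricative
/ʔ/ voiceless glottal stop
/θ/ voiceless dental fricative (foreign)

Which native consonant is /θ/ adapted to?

ʃ

/ʃ/ is closest: same manner (fricative), place distance 2 (dental→postalveolar), same voicing; total 2. Next closest is /x/ at distance 4.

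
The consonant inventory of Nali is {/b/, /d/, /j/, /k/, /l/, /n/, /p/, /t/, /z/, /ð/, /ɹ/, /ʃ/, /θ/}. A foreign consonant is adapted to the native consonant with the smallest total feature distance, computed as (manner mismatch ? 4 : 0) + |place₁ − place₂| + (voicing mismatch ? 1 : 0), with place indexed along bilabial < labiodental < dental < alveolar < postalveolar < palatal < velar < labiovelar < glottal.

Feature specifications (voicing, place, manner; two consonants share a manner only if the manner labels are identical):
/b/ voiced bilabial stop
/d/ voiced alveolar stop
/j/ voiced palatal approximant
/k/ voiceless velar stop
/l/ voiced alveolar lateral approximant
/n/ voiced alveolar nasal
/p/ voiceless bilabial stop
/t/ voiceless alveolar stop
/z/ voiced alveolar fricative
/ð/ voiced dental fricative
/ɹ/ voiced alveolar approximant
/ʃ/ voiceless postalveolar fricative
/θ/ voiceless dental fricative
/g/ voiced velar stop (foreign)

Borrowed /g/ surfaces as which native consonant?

/k/ is closest: same manner (stop), place distance 0 (velar→velar), voicing differs (+1); total 1. Next closest is /d/ at distance 3.

k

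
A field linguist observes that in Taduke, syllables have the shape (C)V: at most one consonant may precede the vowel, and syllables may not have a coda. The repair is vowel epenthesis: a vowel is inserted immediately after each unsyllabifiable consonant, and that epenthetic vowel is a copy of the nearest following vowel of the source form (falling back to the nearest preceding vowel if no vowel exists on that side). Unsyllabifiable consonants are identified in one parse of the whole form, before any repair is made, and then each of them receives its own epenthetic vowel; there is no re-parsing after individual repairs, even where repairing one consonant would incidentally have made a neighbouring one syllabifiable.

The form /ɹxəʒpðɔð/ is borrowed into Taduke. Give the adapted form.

Syllabifying with onset maximization leaves /ɹ/, /ʒ/, /p/, /ð/ stranded (no codas are permitted; onsets are limited to one consonant).
Each unlicensed consonant becomes the onset of a new syllable: /ɹ/ → /ɹə/, /ʒ/ → /ʒɔ/, /p/ → /pɔ/, /ð/ → /ðɔ/.

ɹəxəʒɔpɔðɔðɔ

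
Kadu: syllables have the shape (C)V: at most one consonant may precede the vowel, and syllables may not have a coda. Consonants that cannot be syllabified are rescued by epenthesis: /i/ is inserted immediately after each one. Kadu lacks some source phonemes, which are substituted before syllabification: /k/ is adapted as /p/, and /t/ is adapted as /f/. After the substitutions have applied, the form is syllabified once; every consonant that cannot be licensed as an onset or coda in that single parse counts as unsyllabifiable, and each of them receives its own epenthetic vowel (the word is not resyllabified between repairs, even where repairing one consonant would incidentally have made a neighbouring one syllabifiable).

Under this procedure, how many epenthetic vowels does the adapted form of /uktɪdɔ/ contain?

1

After substitution the input is /upfɪdɔ/.
The unsyllabifiable consonants are /p/; each receives one epenthetic vowel.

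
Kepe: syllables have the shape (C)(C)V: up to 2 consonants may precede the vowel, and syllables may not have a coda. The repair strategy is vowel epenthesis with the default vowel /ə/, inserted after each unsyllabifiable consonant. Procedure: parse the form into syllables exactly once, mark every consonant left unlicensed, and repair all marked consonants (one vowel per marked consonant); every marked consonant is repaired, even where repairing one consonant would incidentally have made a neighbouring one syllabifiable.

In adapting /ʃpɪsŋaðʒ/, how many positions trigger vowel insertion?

2

The unsyllabifiable consonants are /ð/, /ʒ/; each receives one epenthetic vowel.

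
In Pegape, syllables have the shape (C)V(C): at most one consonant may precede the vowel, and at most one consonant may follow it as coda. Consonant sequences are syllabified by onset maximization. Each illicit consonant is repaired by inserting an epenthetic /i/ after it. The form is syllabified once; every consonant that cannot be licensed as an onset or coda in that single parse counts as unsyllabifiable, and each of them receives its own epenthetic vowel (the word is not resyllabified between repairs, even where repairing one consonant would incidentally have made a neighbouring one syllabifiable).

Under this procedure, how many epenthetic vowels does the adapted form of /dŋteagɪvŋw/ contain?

4

The unsyllabifiable consonants are /d/, /ŋ/, /ŋ/, /w/; each receives one epenthetic vowel.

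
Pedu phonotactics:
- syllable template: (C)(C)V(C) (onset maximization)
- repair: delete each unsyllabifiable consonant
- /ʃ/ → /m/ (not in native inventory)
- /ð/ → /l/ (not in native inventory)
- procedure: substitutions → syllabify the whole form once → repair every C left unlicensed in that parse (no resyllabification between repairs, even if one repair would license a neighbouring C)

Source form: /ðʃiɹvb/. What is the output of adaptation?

lmiɹ

Substitution: /ð/ → /l/, /ʃ/ → /m/, giving /lmiɹvb/.
Syllabifying with onset maximization leaves /v/, /b/ stranded (at most one coda consonant is licensed; onsets may contain at most 2 consonants).
Deletion applies to /v/, /b/.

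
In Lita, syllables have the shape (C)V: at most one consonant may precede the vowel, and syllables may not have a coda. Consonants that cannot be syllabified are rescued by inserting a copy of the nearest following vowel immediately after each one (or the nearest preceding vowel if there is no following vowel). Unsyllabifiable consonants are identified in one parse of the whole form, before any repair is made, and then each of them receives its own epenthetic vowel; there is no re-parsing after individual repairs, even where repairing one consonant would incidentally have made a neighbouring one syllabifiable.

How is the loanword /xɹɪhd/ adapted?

The consonants /x/, /h/, /d/ cannot be parsed into a legal (C)V syllable (no codas are permitted; onsets are limited to one consonant).
Inserting the epenthetic vowel yields /x/ → /xɪ/, /h/ → /hɪ/, /d/ → /dɪ/.

xɪɹɪhɪdɪ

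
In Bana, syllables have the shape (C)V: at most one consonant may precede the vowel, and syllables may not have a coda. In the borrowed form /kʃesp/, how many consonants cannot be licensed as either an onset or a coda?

3

Under (C)V, the unsyllabifiable consonants are /k/, /s/, /p/ (no codas are permitted; onsets are limited to one consonant).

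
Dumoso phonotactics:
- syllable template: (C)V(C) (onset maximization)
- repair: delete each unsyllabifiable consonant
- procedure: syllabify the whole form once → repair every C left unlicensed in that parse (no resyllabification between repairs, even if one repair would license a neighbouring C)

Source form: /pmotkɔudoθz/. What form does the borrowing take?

motkɔudoθ

The consonants /p/, /z/ cannot be parsed into a legal (C)V(C) syllable (at most one coda consonant is licensed; onsets are limited to one consonant).
Deleting the stranded consonants removes /p/, /z/.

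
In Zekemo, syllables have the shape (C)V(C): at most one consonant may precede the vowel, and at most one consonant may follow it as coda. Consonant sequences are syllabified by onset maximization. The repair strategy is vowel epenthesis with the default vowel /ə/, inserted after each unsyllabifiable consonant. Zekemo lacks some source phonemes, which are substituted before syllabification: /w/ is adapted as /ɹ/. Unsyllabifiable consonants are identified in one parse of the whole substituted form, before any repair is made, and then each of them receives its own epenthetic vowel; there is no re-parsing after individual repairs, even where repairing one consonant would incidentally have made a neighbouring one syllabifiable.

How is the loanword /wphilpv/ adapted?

ɹəpəhilpəvə

Substitution: /w/ → /ɹ/, giving /ɹphilpv/.
Syllabifying with onset maximization leaves /ɹ/, /p/, /p/, /v/ stranded (at most one coda consonant is licensed; onsets are limited to one consonant).
Inserting the epenthetic vowel yields /ɹ/ → /ɹə/, /p/ → /pə/, /p/ → /pə/, /v/ → /və/.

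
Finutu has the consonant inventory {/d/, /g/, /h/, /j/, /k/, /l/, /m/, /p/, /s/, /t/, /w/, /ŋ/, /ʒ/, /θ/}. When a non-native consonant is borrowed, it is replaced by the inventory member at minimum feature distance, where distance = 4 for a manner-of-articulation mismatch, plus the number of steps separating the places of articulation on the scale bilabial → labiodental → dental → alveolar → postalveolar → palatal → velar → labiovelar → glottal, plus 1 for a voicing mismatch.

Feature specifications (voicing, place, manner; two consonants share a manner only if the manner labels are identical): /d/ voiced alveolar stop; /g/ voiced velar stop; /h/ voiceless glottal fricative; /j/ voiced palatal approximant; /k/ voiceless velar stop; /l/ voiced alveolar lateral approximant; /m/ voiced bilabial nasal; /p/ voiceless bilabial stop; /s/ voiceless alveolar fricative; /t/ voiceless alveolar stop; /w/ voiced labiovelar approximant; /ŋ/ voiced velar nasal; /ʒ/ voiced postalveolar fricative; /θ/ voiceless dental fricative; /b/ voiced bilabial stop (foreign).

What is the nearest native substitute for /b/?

/p/ is closest: same manner (stop), place distance 0 (bilabial→bilabial), voicing differs (+1); total 1. Next closest is /d/ at distance 3.

p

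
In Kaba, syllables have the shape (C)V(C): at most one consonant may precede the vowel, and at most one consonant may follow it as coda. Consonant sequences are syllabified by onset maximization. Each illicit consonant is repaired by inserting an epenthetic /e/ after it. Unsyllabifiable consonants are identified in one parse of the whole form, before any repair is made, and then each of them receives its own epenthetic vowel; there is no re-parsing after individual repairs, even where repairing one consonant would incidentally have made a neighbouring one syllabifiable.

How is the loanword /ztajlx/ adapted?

The consonants /z/, /l/, /x/ cannot be parsed into a legal (C)V(C) syllable (at most one coda consonant is licensed; onsets are limited to one consonant).
Each unlicensed consonant becomes the onset of a new syllable: /z/ → /ze/, /l/ → /le/, /x/ → /xe/.

zetajlexe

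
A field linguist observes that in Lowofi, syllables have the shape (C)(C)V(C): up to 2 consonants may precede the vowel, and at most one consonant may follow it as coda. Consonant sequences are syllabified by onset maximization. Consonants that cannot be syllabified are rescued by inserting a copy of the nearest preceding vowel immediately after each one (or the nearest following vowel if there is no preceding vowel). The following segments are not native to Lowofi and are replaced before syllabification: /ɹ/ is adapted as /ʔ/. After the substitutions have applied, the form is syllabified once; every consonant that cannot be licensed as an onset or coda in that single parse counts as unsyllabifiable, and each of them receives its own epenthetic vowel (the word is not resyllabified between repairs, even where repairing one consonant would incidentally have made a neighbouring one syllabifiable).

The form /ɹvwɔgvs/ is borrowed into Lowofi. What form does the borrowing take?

ʔɔvwɔgvɔsɔ

Substitution: /ɹ/ → /ʔ/, giving /ʔvwɔgvs/.
The consonants /ʔ/, /v/, /s/ cannot be parsed into a legal (C)(C)V(C) syllable (at most one coda consonant is licensed; onsets may contain at most 2 consonants).
Inserting the epenthetic vowel yields /ʔ/ → /ʔɔ/, /v/ → /vɔ/, /s/ → /sɔ/.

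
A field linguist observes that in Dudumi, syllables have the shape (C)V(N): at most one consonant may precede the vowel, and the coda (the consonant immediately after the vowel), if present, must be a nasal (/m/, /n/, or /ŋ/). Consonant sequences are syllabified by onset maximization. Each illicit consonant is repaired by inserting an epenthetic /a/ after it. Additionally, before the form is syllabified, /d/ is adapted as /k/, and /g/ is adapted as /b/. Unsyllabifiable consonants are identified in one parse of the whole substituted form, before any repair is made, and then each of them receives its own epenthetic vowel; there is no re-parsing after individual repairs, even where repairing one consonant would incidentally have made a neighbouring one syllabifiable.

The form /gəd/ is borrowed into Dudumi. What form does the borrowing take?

Substitution: /g/ → /b/, /d/ → /k/, giving /bək/.
Syllabifying with onset maximization leaves /k/ stranded (only a nasal (/m/, /n/, or /ŋ/) is licensed in coda position; onsets are limited to one consonant).
Epenthesis after each stranded consonant: /k/ → /ka/.

bəka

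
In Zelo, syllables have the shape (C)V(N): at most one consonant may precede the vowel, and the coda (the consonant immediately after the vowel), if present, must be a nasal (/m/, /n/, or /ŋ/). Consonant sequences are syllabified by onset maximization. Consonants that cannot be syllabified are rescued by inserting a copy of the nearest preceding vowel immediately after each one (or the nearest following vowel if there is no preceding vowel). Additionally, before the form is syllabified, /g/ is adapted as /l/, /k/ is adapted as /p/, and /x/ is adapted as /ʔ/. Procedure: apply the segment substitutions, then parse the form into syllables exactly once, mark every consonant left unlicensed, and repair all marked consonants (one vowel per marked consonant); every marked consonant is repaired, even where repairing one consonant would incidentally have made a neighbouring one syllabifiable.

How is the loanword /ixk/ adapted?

Substitution: /x/ → /ʔ/, /k/ → /p/, giving /iʔp/.
The consonants /ʔ/, /p/ cannot be parsed into a legal (C)V(N) syllable (only a nasal (/m/, /n/, or /ŋ/) is licensed in coda position; onsets are limited to one consonant).
Inserting the epenthetic vowel yields /ʔ/ → /ʔi/, /p/ → /pi/.

iʔipi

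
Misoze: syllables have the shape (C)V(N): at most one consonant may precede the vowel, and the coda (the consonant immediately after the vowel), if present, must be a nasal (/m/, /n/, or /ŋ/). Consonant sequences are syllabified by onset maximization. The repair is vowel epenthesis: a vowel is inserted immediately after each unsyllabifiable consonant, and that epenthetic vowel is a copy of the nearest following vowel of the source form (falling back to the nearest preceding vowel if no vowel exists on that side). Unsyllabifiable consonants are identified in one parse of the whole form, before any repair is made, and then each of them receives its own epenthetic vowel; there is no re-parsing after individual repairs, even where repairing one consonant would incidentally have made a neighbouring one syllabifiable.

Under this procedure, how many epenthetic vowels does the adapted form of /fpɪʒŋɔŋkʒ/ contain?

The unsyllabifiable consonants are /f/, /ʒ/, /k/, /ʒ/; each receives one epenthetic vowel.

4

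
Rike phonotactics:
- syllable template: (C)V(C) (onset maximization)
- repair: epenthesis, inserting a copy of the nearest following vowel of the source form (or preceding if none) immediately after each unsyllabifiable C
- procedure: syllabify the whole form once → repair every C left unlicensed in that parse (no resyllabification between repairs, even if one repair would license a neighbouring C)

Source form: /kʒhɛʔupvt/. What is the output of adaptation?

The consonants /k/, /ʒ/, /v/, /t/ cannot be parsed into a legal (C)V(C) syllable (at most one coda consonant is licensed; onsets are limited to one consonant).
Each unlicensed consonant becomes the onset of a new syllable: /k/ → /kɛ/, /ʒ/ → /ʒɛ/, /v/ → /vu/, /t/ → /tu/.

kɛʒɛhɛʔupvutu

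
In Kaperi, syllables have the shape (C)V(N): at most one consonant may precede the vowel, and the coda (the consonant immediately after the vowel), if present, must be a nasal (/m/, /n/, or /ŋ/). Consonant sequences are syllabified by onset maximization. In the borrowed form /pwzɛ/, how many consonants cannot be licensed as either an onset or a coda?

The consonants /p/, /w/ cannot be parsed into a legal (C)V(N) syllable (only a nasal (/m/, /n/, or /ŋ/) is licensed in coda position; onsets are limited to one consonant).

2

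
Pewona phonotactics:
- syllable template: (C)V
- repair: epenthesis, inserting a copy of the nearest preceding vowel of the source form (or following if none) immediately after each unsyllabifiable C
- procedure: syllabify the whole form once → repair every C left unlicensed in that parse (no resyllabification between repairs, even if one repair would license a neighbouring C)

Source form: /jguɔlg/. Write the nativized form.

Syllabifying with onset maximization leaves /j/, /l/, /g/ stranded (no codas are permitted; onsets are limited to one consonant).
Inserting the epenthetic vowel yields /j/ → /ju/, /l/ → /lɔ/, /g/ → /gɔ/.

juguɔlɔgɔ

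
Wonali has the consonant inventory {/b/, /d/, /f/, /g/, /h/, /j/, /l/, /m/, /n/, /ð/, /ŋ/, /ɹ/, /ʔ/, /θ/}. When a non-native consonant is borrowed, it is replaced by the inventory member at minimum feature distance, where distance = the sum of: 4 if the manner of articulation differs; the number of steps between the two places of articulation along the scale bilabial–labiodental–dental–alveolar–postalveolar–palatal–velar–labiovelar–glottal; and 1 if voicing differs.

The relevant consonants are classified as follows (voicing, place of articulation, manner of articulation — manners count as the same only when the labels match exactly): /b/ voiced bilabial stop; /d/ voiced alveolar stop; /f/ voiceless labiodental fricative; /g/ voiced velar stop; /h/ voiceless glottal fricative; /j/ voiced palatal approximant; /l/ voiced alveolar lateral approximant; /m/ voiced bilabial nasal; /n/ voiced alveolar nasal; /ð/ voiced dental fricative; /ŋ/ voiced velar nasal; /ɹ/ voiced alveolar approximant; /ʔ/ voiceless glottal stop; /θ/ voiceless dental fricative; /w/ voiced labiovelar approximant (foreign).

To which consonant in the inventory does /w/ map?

j

/j/ is closest: same manner (approximant), place distance 2 (labiovelar→palatal), same voicing; total 2. Next closest is /ɹ/ at distance 4.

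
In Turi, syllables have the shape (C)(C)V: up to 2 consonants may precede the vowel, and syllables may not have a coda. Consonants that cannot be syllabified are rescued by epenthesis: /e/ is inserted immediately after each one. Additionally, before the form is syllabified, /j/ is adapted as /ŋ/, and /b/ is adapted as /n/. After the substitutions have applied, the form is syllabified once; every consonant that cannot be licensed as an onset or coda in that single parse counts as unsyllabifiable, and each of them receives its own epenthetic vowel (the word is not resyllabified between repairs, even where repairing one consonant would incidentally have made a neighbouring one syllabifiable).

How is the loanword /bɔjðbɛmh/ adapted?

nɔŋeðnɛmehe

Substitution: /b/ → /n/, /j/ → /ŋ/, giving /nɔŋðnɛmh/.
Under (C)(C)V, the unsyllabifiable consonants are /ŋ/, /m/, /h/ (no codas are permitted; onsets may contain at most 2 consonants).
Inserting the epenthetic vowel yields /ŋ/ → /ŋe/, /m/ → /me/, /h/ → /he/.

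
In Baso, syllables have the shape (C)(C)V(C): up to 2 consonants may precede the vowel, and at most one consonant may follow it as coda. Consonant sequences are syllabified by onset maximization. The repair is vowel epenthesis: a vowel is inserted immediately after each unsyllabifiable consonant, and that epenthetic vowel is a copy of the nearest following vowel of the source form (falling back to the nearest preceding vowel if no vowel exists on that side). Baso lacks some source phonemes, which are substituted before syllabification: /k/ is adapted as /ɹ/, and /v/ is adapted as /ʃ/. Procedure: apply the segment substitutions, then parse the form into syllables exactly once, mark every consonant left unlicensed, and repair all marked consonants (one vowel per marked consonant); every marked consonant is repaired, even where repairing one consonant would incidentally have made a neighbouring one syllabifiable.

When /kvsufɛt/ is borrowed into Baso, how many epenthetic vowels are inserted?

1

After substitution the input is /ɹʃsufɛt/.
The unsyllabifiable consonants are /ɹ/; each receives one epenthetic vowel.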